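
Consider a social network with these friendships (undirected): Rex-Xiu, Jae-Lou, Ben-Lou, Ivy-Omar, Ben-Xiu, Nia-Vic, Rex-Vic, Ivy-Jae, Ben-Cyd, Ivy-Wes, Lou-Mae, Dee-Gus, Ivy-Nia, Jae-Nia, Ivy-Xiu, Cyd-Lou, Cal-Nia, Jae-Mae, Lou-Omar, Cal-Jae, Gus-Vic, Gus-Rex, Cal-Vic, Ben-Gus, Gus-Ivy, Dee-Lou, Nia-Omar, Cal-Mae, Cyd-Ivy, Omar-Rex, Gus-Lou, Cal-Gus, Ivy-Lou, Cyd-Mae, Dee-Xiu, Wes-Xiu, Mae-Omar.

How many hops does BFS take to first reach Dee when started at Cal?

2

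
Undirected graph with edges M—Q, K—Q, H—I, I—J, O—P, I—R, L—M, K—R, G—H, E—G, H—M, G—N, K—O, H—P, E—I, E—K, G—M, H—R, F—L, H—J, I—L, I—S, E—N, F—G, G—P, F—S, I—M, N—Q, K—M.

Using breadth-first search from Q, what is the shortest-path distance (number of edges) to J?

3

Level 0: Q
Level 1: K, M, N
Level 2: E, G, H, I, L, O, R
Level 3: F, J, P, S
J first appears at level 3.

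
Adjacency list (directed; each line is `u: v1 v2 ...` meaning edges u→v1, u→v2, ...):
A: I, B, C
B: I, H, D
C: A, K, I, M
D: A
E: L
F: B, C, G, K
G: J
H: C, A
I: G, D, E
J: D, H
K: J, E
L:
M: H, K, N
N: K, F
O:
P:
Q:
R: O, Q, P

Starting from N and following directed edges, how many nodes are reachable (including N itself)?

BFS from N visits: N, K, F, J, E, B, C, G, D, H, L, I, A, M
Reachable nodes: 14 of 18 total.

14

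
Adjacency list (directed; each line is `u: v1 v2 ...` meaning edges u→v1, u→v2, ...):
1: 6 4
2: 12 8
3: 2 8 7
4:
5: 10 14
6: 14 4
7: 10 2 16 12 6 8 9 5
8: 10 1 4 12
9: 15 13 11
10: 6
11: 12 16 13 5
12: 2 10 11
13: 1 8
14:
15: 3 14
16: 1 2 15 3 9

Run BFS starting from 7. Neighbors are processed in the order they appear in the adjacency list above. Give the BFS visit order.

7 → 10 → 2 → 16 → 12 → 6 → 8 → 9 → 5 → 1 → 15 → 3 → 11 → 14 → 4 → 13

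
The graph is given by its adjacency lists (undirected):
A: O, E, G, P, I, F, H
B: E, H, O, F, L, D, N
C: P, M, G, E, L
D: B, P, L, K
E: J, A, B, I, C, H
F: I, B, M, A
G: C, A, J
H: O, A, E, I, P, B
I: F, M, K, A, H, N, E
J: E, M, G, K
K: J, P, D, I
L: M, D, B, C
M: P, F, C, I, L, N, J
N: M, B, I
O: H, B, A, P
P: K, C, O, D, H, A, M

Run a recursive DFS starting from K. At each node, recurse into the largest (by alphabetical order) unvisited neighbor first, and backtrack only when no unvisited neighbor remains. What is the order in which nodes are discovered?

Visit K
K → P
P → O
O → H
H → I
I → N
N → M
M → L
L → D
D → B
B → F
F → A
A → G
G → J
J → E
E → C

K → P → O → H → I → N → M → L → D → B → F → A → G → J → E → C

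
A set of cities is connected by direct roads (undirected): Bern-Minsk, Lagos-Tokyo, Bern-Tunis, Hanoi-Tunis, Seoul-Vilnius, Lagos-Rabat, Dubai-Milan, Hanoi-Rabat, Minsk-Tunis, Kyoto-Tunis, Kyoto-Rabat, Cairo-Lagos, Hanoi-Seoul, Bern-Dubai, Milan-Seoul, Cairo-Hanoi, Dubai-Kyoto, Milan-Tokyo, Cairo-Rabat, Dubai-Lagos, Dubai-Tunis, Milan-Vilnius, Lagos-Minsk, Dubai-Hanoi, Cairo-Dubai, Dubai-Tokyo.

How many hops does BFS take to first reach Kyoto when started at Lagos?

Level 0: Lagos
Level 1: Cairo, Dubai, Minsk, Rabat, Tokyo
Level 2: Bern, Hanoi, Kyoto, Milan, Tunis
Level 3: Seoul, Vilnius
Kyoto first appears at level 2.

2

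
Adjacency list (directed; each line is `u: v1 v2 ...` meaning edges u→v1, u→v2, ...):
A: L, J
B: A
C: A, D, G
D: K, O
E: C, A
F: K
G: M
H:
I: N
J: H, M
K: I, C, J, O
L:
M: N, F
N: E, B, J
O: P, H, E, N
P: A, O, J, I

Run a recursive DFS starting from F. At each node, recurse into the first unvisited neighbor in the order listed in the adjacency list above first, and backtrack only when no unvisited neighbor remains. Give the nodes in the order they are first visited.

F -> K -> I -> N -> E -> C -> A -> L -> J -> H -> M -> D -> O -> P -> G -> B

Visit F
F → K
K → I
I → N
N → E
E → C
C → A
A → L
A → J
J → H
J → M
C → D
D → O
O → P
C → G
N → B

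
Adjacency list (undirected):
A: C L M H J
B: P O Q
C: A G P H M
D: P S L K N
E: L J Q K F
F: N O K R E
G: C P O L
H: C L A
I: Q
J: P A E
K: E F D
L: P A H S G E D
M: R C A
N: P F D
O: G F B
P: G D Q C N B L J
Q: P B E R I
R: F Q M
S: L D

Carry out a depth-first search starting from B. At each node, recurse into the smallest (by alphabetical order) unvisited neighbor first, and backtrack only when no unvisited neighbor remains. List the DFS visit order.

B, O, F, E, J, A, C, G, L, D, K, N, P, Q, I, R, M, S, H

Visit B
B → O
O → F
F → E
E → J
J → A
A → C
C → G
G → L
L → D
D → K
D → N
N → P
P → Q
Q → I
Q → R
R → M
D → S
L → H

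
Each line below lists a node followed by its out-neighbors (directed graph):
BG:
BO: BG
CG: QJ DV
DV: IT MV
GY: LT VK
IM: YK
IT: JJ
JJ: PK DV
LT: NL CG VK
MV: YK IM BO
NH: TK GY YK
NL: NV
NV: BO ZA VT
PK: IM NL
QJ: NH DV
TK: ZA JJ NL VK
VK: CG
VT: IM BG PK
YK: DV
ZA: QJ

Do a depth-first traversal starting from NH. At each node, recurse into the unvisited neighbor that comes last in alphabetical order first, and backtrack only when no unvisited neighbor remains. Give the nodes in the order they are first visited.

NH -> YK -> DV -> MV -> IM -> BO -> BG -> IT -> JJ -> PK -> NL -> NV -> ZA -> QJ -> VT -> TK -> VK -> CG -> GY -> LT

Visit NH
NH → YK
YK → DV
DV → MV
MV → IM
MV → BO
BO → BG
DV → IT
IT → JJ
JJ → PK
PK → NL
NL → NV
NV → ZA
ZA → QJ
NV → VT
NH → TK
TK → VK
VK → CG
NH → GY
GY → LT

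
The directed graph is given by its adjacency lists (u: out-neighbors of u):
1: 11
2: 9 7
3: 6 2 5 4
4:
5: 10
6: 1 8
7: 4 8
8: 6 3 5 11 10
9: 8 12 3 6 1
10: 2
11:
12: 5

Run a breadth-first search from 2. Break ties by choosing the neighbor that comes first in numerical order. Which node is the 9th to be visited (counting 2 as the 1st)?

12

Visit 2; enqueue 7, 9 → queue [7, 9]
Visit 7; enqueue 4, 8 → queue [9, 4, 8]
Visit 9; enqueue 1, 3, 6, 12 → queue [4, 8, 1, 3, 6, 12]
Visit 4 → queue [8, 1, 3, 6, 12]
Visit 8; enqueue 5, 10, 11 → queue [1, 3, 6, 12, 5, 10, 11]
Visit 1 → queue [3, 6, 12, 5, 10, 11]
Visit 3 → queue [6, 12, 5, 10, 11]
Visit 6 → queue [12, 5, 10, 11]
Visit 12 → queue [5, 10, 11]
Visit 5 → queue [10, 11]
Visit 10 → queue [11]
Visit 11 → queue []

Visit order: 2, 7, 9, 4, 8, 1, 3, 6, 12, 5, 10, 11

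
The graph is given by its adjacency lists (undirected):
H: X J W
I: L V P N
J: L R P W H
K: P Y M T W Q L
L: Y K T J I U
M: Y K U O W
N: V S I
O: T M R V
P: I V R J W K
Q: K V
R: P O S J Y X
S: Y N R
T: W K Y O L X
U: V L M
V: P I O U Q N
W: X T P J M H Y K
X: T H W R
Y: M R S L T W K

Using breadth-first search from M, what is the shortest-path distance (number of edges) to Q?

2

Level 0: M
Level 1: K, O, U, W, Y
Level 2: H, J, L, P, Q, R, S, T, V, X
Level 3: I, N
Q first appears at level 2.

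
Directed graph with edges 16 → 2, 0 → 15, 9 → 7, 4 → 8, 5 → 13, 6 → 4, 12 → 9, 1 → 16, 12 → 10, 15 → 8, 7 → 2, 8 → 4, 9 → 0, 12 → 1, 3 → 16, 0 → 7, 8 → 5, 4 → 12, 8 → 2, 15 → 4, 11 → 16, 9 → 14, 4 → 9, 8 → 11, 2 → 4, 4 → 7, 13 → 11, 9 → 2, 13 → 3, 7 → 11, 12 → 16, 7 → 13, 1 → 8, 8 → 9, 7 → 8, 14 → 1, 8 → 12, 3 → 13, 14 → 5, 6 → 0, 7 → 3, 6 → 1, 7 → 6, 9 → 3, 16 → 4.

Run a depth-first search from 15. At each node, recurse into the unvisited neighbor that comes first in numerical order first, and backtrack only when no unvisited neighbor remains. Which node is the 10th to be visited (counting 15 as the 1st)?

0

Visit 15
15 → 4
4 → 7
7 → 2
7 → 3
3 → 13
13 → 11
11 → 16
7 → 6
6 → 0
6 → 1
1 → 8
8 → 5
8 → 9
9 → 14
8 → 12
12 → 10

Visit order: 15, 4, 7, 2, 3, 13, 11, 16, 6, 0, 1, 8, 5, 9, 14, 12, 10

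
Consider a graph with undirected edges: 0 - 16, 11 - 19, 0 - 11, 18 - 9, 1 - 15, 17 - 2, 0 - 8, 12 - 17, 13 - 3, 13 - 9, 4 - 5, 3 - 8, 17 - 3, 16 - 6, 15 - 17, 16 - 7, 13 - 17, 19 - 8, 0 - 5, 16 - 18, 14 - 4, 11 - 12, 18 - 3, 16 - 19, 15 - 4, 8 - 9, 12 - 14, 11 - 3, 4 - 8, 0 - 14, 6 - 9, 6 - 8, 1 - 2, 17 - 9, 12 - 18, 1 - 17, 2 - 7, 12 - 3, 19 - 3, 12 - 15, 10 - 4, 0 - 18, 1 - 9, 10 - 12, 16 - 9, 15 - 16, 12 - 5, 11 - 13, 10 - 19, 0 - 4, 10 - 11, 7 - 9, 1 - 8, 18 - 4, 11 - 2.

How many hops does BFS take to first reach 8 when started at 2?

Level 0: 2
Level 1: 1, 7, 11, 17
Level 2: 0, 3, 8, 9, 10, 12, 13, 15, 16, 19
Level 3: 4, 5, 6, 14, 18
8 first appears at level 2.

2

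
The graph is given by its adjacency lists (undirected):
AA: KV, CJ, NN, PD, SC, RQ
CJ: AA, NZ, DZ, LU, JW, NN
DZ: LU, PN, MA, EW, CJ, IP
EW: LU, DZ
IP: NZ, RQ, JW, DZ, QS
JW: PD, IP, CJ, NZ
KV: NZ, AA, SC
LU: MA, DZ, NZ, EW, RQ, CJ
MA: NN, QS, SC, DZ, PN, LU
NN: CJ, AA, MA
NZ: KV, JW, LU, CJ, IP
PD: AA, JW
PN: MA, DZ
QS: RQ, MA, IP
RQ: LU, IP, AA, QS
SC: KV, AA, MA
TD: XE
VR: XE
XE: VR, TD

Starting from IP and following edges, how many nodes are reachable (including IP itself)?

16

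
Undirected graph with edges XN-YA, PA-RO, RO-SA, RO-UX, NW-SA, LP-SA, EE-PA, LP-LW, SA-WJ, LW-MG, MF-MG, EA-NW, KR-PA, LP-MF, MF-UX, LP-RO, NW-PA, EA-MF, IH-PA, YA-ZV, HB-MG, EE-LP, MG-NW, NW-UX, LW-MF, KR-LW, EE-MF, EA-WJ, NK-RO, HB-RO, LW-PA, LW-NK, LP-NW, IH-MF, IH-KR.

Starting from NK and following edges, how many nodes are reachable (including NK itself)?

BFS from NK visits: NK, LW, RO, KR, LP, MF, MG, PA, HB, SA, UX, IH, EE, NW, EA, WJ
Reachable nodes: 16 of 19 total.

16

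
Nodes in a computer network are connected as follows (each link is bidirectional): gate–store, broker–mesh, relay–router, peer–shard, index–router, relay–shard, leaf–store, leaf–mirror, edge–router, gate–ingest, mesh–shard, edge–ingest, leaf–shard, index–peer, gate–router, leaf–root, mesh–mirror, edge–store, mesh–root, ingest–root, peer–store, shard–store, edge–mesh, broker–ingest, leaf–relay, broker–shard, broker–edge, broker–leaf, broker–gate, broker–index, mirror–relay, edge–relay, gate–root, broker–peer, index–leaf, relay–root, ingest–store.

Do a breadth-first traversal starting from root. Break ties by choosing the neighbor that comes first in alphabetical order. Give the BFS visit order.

root -> gate -> ingest -> leaf -> mesh -> relay -> broker -> router -> store -> edge -> index -> mirror -> shard -> peer

Visit root; enqueue gate, ingest, leaf, mesh, relay → queue [gate, ingest, leaf, mesh, relay]
Visit gate; enqueue broker, router, store → queue [ingest, leaf, mesh, relay, broker, router, store]
Visit ingest; enqueue edge → queue [leaf, mesh, relay, broker, router, store, edge]
Visit leaf; enqueue index, mirror, shard → queue [mesh, relay, broker, router, store, edge, index, mirror, shard]
Visit mesh → queue [relay, broker, router, store, edge, index, mirror, shard]
Visit relay → queue [broker, router, store, edge, index, mirror, shard]
Visit broker; enqueue peer → queue [router, store, edge, index, mirror, shard, peer]
Visit router → queue [store, edge, index, mirror, shard, peer]
Visit store → queue [edge, index, mirror, shard, peer]
Visit edge → queue [index, mirror, shard, peer]
Visit index → queue [mirror, shard, peer]
Visit mirror → queue [shard, peer]
Visit shard → queue [peer]
Visit peer → queue []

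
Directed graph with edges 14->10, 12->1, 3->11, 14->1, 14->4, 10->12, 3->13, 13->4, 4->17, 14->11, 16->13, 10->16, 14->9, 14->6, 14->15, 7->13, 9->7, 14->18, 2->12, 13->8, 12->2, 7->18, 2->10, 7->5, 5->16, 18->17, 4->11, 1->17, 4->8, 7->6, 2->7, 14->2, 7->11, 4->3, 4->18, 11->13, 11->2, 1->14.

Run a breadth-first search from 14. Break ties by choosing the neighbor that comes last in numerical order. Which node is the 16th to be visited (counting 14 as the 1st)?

8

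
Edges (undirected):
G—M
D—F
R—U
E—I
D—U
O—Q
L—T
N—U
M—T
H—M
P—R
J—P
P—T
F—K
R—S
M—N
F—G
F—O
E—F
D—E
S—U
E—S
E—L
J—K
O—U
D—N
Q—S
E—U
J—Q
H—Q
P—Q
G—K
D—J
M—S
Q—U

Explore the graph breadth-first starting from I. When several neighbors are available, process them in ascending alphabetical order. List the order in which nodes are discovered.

I, E, D, F, L, S, U, J, N, G, K, O, T, M, Q, R, P, H

Visit I; enqueue E → queue [E]
Visit E; enqueue D, F, L, S, U → queue [D, F, L, S, U]
Visit D; enqueue J, N → queue [F, L, S, U, J, N]
Visit F; enqueue G, K, O → queue [L, S, U, J, N, G, K, O]
Visit L; enqueue T → queue [S, U, J, N, G, K, O, T]
Visit S; enqueue M, Q, R → queue [U, J, N, G, K, O, T, M, Q, R]
Visit U → queue [J, N, G, K, O, T, M, Q, R]
Visit J; enqueue P → queue [N, G, K, O, T, M, Q, R, P]
Visit N → queue [G, K, O, T, M, Q, R, P]
Visit G → queue [K, O, T, M, Q, R, P]
Visit K → queue [O, T, M, Q, R, P]
Visit O → queue [T, M, Q, R, P]
Visit T → queue [M, Q, R, P]
Visit M; enqueue H → queue [Q, R, P, H]
Visit Q → queue [R, P, H]
Visit R → queue [P, H]
Visit P → queue [H]
Visit H → queue []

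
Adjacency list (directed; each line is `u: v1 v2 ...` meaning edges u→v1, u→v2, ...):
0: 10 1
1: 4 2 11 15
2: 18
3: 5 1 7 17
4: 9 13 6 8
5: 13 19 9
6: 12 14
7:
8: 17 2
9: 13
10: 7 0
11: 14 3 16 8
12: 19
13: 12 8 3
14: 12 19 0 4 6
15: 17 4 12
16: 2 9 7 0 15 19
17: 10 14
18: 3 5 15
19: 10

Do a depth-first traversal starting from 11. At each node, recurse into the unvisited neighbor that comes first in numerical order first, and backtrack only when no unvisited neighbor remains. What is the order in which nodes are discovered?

Visit 11
11 → 3
3 → 1
1 → 2
2 → 18
18 → 5
5 → 9
9 → 13
13 → 8
8 → 17
17 → 10
10 → 0
10 → 7
17 → 14
14 → 4
4 → 6
6 → 12
12 → 19
18 → 15
11 → 16

11 -> 3 -> 1 -> 2 -> 18 -> 5 -> 9 -> 13 -> 8 -> 17 -> 10 -> 0 -> 7 -> 14 -> 4 -> 6 -> 12 -> 19 -> 15 -> 16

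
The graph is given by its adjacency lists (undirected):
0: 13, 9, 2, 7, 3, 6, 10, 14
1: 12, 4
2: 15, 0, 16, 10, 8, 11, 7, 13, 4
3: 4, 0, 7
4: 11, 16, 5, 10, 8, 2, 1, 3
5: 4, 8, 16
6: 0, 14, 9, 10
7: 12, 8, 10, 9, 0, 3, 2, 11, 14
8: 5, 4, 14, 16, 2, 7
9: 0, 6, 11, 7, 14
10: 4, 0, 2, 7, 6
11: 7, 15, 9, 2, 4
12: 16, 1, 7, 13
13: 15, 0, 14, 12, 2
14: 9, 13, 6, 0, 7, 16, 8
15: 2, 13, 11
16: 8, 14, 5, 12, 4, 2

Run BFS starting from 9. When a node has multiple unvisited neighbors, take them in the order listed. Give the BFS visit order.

Visit 9; enqueue 0, 6, 11, 7, 14 → queue [0, 6, 11, 7, 14]
Visit 0; enqueue 13, 2, 3, 10 → queue [6, 11, 7, 14, 13, 2, 3, 10]
Visit 6 → queue [11, 7, 14, 13, 2, 3, 10]
Visit 11; enqueue 15, 4 → queue [7, 14, 13, 2, 3, 10, 15, 4]
Visit 7; enqueue 12, 8 → queue [14, 13, 2, 3, 10, 15, 4, 12, 8]
Visit 14; enqueue 16 → queue [13, 2, 3, 10, 15, 4, 12, 8, 16]
Visit 13 → queue [2, 3, 10, 15, 4, 12, 8, 16]
Visit 2 → queue [3, 10, 15, 4, 12, 8, 16]
Visit 3 → queue [10, 15, 4, 12, 8, 16]
Visit 10 → queue [15, 4, 12, 8, 16]
Visit 15 → queue [4, 12, 8, 16]
Visit 4; enqueue 5, 1 → queue [12, 8, 16, 5, 1]
Visit 12 → queue [8, 16, 5, 1]
Visit 8 → queue [16, 5, 1]
Visit 16 → queue [5, 1]
Visit 5 → queue [1]
Visit 1 → queue []

9, 0, 6, 11, 7, 14, 13, 2, 3, 10, 15, 4, 12, 8, 16, 5, 1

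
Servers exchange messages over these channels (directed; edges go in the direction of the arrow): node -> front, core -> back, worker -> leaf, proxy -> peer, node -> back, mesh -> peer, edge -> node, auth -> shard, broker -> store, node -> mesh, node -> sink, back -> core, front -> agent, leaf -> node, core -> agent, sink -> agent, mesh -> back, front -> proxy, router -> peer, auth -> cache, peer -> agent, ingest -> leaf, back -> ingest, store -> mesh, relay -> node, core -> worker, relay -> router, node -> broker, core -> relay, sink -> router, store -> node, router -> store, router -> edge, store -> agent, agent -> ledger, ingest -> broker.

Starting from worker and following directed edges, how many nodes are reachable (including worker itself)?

18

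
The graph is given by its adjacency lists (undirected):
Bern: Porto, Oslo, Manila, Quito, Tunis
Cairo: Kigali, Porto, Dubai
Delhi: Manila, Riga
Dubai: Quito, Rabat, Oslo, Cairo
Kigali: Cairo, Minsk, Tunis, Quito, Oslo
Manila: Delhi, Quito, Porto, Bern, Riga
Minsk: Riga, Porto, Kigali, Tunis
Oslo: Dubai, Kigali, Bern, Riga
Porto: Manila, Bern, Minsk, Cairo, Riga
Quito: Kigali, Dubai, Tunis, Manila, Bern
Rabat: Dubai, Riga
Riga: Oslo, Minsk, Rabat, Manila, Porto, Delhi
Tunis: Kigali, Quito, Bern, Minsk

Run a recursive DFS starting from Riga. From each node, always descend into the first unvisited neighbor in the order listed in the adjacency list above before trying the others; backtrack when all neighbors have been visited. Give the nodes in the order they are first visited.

Riga Oslo Dubai Quito Kigali Cairo Porto Manila Delhi Bern Tunis Minsk Rabat

Visit Riga
Riga → Oslo
Oslo → Dubai
Dubai → Quito
Quito → Kigali
Kigali → Cairo
Cairo → Porto
Porto → Manila
Manila → Delhi
Manila → Bern
Bern → Tunis
Tunis → Minsk
Dubai → Rabat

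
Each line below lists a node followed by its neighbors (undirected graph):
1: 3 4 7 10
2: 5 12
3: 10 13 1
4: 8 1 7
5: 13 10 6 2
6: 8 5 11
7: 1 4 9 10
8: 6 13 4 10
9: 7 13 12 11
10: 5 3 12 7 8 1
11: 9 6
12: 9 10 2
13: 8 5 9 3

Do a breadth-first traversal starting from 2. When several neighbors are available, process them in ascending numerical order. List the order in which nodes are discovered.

Visit 2; enqueue 5, 12 → queue [5, 12]
Visit 5; enqueue 6, 10, 13 → queue [12, 6, 10, 13]
Visit 12; enqueue 9 → queue [6, 10, 13, 9]
Visit 6; enqueue 8, 11 → queue [10, 13, 9, 8, 11]
Visit 10; enqueue 1, 3, 7 → queue [13, 9, 8, 11, 1, 3, 7]
Visit 13 → queue [9, 8, 11, 1, 3, 7]
Visit 9 → queue [8, 11, 1, 3, 7]
Visit 8; enqueue 4 → queue [11, 1, 3, 7, 4]
Visit 11 → queue [1, 3, 7, 4]
Visit 1 → queue [3, 7, 4]
Visit 3 → queue [7, 4]
Visit 7 → queue [4]
Visit 4 → queue []

2 → 5 → 12 → 6 → 10 → 13 → 9 → 8 → 11 → 1 → 3 → 7 → 4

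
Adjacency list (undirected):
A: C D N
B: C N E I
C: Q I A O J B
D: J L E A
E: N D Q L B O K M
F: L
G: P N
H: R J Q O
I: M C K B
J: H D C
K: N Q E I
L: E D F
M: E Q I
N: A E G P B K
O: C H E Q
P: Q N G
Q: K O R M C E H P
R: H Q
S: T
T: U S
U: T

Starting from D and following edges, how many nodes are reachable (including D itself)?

18

BFS from D visits: D, J, L, E, A, H, C, F, N, Q, B, O, K, M, R, I, G, P
Reachable nodes: 18 of 21 total.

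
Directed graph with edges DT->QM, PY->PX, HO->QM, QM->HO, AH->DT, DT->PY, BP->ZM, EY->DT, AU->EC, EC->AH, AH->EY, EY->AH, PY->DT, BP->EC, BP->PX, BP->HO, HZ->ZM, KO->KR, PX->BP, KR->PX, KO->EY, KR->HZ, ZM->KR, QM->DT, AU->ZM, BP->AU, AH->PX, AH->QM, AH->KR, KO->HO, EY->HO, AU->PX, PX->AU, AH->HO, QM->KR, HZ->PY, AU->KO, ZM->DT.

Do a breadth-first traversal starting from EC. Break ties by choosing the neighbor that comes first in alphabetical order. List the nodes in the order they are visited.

EC -> AH -> DT -> EY -> HO -> KR -> PX -> QM -> PY -> HZ -> AU -> BP -> ZM -> KO

Visit EC; enqueue AH → queue [AH]
Visit AH; enqueue DT, EY, HO, KR, PX, QM → queue [DT, EY, HO, KR, PX, QM]
Visit DT; enqueue PY → queue [EY, HO, KR, PX, QM, PY]
Visit EY → queue [HO, KR, PX, QM, PY]
Visit HO → queue [KR, PX, QM, PY]
Visit KR; enqueue HZ → queue [PX, QM, PY, HZ]
Visit PX; enqueue AU, BP → queue [QM, PY, HZ, AU, BP]
Visit QM → queue [PY, HZ, AU, BP]
Visit PY → queue [HZ, AU, BP]
Visit HZ; enqueue ZM → queue [AU, BP, ZM]
Visit AU; enqueue KO → queue [BP, ZM, KO]
Visit BP → queue [ZM, KO]
Visit ZM → queue [KO]
Visit KO → queue []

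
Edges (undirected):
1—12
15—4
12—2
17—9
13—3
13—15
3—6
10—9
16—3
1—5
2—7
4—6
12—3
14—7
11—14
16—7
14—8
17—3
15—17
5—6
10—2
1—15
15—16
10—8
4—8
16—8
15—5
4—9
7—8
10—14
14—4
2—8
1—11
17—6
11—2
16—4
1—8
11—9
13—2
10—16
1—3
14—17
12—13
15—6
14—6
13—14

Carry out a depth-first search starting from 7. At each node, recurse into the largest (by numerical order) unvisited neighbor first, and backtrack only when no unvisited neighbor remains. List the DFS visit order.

Visit 7
7 → 16
16 → 15
15 → 17
17 → 14
14 → 13
13 → 12
12 → 3
3 → 6
6 → 5
5 → 1
1 → 11
11 → 9
9 → 10
10 → 8
8 → 4
8 → 2

7 16 15 17 14 13 12 3 6 5 1 11 9 10 8 4 2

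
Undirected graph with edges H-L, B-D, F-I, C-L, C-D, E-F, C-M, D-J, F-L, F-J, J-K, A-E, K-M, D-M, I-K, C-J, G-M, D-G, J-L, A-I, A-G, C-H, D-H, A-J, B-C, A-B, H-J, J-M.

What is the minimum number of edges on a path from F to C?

2

Level 0: F
Level 1: E, I, J, L
Level 2: A, C, D, H, K, M
Level 3: B, G
C first appears at level 2.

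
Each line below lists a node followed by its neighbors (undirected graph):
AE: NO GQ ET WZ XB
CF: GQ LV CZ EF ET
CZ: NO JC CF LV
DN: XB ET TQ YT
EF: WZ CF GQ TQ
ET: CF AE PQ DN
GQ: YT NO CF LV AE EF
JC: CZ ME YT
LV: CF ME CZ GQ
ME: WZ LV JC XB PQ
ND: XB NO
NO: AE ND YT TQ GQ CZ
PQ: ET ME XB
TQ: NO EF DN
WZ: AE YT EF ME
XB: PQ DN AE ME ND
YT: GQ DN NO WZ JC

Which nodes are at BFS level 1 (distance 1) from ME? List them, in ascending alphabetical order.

JC, LV, PQ, WZ, XB

Level 0: ME
Level 1: JC, LV, PQ, WZ, XB
Level 2: AE, CF, CZ, DN, EF, ET, GQ, ND, YT
Level 3: NO, TQ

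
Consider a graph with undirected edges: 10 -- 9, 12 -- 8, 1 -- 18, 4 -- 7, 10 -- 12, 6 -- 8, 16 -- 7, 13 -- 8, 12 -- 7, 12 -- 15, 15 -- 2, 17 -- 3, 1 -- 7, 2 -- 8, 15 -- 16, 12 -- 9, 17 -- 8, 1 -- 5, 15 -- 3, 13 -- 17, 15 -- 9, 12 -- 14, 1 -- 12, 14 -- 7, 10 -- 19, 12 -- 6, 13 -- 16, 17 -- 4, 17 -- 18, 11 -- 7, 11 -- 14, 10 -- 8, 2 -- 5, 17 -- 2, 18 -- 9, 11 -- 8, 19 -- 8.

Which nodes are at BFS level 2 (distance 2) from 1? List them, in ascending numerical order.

Level 0: 1
Level 1: 5, 7, 12, 18
Level 2: 2, 4, 6, 8, 9, 10, 11, 14, 15, 16, 17
Level 3: 3, 13, 19

2, 4, 6, 8, 9, 10, 11, 14, 15, 16, 17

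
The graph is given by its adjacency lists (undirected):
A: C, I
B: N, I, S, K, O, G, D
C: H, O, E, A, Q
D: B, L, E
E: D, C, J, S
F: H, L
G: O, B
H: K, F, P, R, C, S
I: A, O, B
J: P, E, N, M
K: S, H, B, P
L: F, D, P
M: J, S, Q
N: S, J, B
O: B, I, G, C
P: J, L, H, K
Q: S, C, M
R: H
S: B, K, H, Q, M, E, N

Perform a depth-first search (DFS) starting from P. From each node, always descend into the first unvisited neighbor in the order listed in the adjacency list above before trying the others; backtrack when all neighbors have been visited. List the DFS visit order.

Visit P
P → J
J → E
E → D
D → B
B → N
N → S
S → K
K → H
H → F
F → L
H → R
H → C
C → O
O → I
I → A
O → G
C → Q
Q → M

P, J, E, D, B, N, S, K, H, F, L, R, C, O, I, A, G, Q, M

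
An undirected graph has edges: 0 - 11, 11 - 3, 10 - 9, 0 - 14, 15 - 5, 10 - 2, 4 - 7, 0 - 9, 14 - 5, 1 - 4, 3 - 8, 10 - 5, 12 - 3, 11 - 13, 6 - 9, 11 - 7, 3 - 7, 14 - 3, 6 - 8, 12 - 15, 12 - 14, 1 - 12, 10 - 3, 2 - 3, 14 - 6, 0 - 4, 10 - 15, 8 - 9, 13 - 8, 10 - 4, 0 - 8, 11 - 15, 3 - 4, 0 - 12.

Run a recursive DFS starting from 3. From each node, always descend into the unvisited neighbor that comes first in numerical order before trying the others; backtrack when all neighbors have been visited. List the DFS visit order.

3, 2, 10, 4, 0, 8, 6, 9, 14, 5, 15, 11, 7, 13, 12, 1

Visit 3
3 → 2
2 → 10
10 → 4
4 → 0
0 → 8
8 → 6
6 → 9
6 → 14
14 → 5
5 → 15
15 → 11
11 → 7
11 → 13
15 → 12
12 → 1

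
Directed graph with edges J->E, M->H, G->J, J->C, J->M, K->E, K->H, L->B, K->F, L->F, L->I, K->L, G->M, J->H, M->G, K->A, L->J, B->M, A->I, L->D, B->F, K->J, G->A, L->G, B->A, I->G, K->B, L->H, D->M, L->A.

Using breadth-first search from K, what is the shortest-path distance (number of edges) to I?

Level 0: K
Level 1: A, B, E, F, H, J, L
Level 2: C, D, G, I, M
I first appears at level 2.

2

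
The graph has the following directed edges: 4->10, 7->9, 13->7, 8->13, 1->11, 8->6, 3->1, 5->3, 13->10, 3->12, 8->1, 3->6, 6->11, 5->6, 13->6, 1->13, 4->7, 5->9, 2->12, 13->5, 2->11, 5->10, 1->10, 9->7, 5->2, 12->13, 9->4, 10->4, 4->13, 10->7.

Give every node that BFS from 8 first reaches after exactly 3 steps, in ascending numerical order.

Level 0: 8
Level 1: 1, 6, 13
Level 2: 5, 7, 10, 11
Level 3: 2, 3, 4, 9
Level 4: 12

2, 3, 4, 9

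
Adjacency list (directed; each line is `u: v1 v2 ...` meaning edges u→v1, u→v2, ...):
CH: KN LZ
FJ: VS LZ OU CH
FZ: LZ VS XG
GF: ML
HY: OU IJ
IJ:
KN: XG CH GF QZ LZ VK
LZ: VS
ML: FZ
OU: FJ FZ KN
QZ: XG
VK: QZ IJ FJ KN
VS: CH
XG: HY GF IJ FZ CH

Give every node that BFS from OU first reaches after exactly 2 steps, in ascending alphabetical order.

Level 0: OU
Level 1: FJ, FZ, KN
Level 2: CH, GF, LZ, QZ, VK, VS, XG
Level 3: HY, IJ, ML

CH, GF, LZ, QZ, VK, VS, XG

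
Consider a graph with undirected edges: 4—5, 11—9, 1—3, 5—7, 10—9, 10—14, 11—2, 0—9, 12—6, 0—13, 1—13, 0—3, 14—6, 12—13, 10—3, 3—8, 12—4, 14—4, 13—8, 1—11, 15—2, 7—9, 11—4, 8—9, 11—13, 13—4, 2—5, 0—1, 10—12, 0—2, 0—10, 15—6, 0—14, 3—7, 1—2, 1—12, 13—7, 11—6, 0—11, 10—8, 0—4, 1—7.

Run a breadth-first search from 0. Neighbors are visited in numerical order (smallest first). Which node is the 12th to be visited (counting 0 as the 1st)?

Visit 0; enqueue 1, 2, 3, 4, 9, 10, 11, 13, 14 → queue [1, 2, 3, 4, 9, 10, 11, 13, 14]
Visit 1; enqueue 7, 12 → queue [2, 3, 4, 9, 10, 11, 13, 14, 7, 12]
Visit 2; enqueue 5, 15 → queue [3, 4, 9, 10, 11, 13, 14, 7, 12, 5, 15]
Visit 3; enqueue 8 → queue [4, 9, 10, 11, 13, 14, 7, 12, 5, 15, 8]
Visit 4 → queue [9, 10, 11, 13, 14, 7, 12, 5, 15, 8]
Visit 9 → queue [10, 11, 13, 14, 7, 12, 5, 15, 8]
Visit 10 → queue [11, 13, 14, 7, 12, 5, 15, 8]
Visit 11; enqueue 6 → queue [13, 14, 7, 12, 5, 15, 8, 6]
Visit 13 → queue [14, 7, 12, 5, 15, 8, 6]
Visit 14 → queue [7, 12, 5, 15, 8, 6]
Visit 7 → queue [12, 5, 15, 8, 6]
Visit 12 → queue [5, 15, 8, 6]
Visit 5 → queue [15, 8, 6]
Visit 15 → queue [8, 6]
Visit 8 → queue [6]
Visit 6 → queue []

Visit order: 0, 1, 2, 3, 4, 9, 10, 11, 13, 14, 7, 12, 5, 15, 8, 6

12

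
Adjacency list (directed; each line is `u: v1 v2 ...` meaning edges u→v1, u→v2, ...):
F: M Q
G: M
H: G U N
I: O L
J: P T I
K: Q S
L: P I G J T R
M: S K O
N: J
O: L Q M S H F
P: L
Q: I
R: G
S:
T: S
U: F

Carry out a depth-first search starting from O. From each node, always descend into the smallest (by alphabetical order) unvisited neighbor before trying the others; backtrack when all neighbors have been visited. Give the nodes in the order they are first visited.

Visit O
O → F
F → M
M → K
K → Q
Q → I
I → L
L → G
L → J
J → P
J → T
T → S
L → R
O → H
H → N
H → U

O, F, M, K, Q, I, L, G, J, P, T, S, R, H, N, U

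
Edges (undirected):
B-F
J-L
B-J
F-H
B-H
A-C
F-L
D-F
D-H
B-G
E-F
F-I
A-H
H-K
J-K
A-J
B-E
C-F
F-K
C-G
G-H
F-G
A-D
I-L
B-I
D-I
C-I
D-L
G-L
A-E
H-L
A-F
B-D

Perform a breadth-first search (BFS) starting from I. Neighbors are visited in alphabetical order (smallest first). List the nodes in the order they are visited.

I B C D F L E G H J A K

Visit I; enqueue B, C, D, F, L → queue [B, C, D, F, L]
Visit B; enqueue E, G, H, J → queue [C, D, F, L, E, G, H, J]
Visit C; enqueue A → queue [D, F, L, E, G, H, J, A]
Visit D → queue [F, L, E, G, H, J, A]
Visit F; enqueue K → queue [L, E, G, H, J, A, K]
Visit L → queue [E, G, H, J, A, K]
Visit E → queue [G, H, J, A, K]
Visit G → queue [H, J, A, K]
Visit H → queue [J, A, K]
Visit J → queue [A, K]
Visit A → queue [K]
Visit K → queue []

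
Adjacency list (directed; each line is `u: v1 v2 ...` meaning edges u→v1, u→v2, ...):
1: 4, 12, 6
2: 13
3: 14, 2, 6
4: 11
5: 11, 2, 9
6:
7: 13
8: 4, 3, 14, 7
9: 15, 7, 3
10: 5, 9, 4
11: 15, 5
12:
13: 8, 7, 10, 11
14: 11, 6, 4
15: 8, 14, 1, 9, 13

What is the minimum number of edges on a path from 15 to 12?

Level 0: 15
Level 1: 1, 8, 9, 13, 14
Level 2: 3, 4, 6, 7, 10, 11, 12
Level 3: 2, 5
12 first appears at level 2.

2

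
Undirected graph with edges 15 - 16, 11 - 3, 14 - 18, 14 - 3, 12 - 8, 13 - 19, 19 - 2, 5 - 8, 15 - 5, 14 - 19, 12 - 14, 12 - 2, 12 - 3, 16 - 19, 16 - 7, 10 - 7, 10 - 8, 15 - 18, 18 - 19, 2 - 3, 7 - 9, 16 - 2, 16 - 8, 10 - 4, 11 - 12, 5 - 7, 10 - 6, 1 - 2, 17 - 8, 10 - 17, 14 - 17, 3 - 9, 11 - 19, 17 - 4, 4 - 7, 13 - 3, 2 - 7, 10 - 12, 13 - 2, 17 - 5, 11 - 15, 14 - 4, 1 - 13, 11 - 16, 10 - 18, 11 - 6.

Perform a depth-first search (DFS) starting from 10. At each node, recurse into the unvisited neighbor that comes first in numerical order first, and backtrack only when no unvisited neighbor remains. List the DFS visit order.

10 4 7 2 1 13 3 9 11 6 12 8 5 15 16 19 14 17 18

Visit 10
10 → 4
4 → 7
7 → 2
2 → 1
1 → 13
13 → 3
3 → 9
3 → 11
11 → 6
11 → 12
12 → 8
8 → 5
5 → 15
15 → 16
16 → 19
19 → 14
14 → 17
14 → 18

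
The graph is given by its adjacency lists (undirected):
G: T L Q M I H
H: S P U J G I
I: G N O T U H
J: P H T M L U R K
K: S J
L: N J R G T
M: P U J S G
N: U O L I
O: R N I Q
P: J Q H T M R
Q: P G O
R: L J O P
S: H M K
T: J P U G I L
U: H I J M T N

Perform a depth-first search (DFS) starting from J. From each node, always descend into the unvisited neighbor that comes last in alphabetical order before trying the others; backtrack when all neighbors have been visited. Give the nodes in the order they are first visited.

J U T P R O Q G M S K H I N L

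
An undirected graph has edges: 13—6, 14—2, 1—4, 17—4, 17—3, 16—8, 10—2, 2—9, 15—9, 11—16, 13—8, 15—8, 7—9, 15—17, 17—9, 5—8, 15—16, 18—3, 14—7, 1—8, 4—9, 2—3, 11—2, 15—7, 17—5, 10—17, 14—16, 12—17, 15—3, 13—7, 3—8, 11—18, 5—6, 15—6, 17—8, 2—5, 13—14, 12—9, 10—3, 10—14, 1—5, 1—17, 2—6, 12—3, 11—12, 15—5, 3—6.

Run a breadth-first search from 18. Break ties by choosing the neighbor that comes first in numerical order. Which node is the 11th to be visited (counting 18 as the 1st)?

16

Visit 18; enqueue 3, 11 → queue [3, 11]
Visit 3; enqueue 2, 6, 8, 10, 12, 15, 17 → queue [11, 2, 6, 8, 10, 12, 15, 17]
Visit 11; enqueue 16 → queue [2, 6, 8, 10, 12, 15, 17, 16]
Visit 2; enqueue 5, 9, 14 → queue [6, 8, 10, 12, 15, 17, 16, 5, 9, 14]
Visit 6; enqueue 13 → queue [8, 10, 12, 15, 17, 16, 5, 9, 14, 13]
Visit 8; enqueue 1 → queue [10, 12, 15, 17, 16, 5, 9, 14, 13, 1]
Visit 10 → queue [12, 15, 17, 16, 5, 9, 14, 13, 1]
Visit 12 → queue [15, 17, 16, 5, 9, 14, 13, 1]
Visit 15; enqueue 7 → queue [17, 16, 5, 9, 14, 13, 1, 7]
Visit 17; enqueue 4 → queue [16, 5, 9, 14, 13, 1, 7, 4]
Visit 16 → queue [5, 9, 14, 13, 1, 7, 4]
Visit 5 → queue [9, 14, 13, 1, 7, 4]
Visit 9 → queue [14, 13, 1, 7, 4]
Visit 14 → queue [13, 1, 7, 4]
Visit 13 → queue [1, 7, 4]
Visit 1 → queue [7, 4]
Visit 7 → queue [4]
Visit 4 → queue []

Visit order: 18, 3, 11, 2, 6, 8, 10, 12, 15, 17, 16, 5, 9, 14, 13, 1, 7, 4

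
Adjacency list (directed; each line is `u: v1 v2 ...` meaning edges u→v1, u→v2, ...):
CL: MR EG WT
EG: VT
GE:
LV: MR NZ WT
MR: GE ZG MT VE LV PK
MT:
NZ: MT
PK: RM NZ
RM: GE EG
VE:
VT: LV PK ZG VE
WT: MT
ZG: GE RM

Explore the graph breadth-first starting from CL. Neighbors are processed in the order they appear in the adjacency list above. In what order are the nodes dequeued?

Visit CL; enqueue MR, EG, WT → queue [MR, EG, WT]
Visit MR; enqueue GE, ZG, MT, VE, LV, PK → queue [EG, WT, GE, ZG, MT, VE, LV, PK]
Visit EG; enqueue VT → queue [WT, GE, ZG, MT, VE, LV, PK, VT]
Visit WT → queue [GE, ZG, MT, VE, LV, PK, VT]
Visit GE → queue [ZG, MT, VE, LV, PK, VT]
Visit ZG; enqueue RM → queue [MT, VE, LV, PK, VT, RM]
Visit MT → queue [VE, LV, PK, VT, RM]
Visit VE → queue [LV, PK, VT, RM]
Visit LV; enqueue NZ → queue [PK, VT, RM, NZ]
Visit PK → queue [VT, RM, NZ]
Visit VT → queue [RM, NZ]
Visit RM → queue [NZ]
Visit NZ → queue []

CL, MR, EG, WT, GE, ZG, MT, VE, LV, PK, VT, RM, NZ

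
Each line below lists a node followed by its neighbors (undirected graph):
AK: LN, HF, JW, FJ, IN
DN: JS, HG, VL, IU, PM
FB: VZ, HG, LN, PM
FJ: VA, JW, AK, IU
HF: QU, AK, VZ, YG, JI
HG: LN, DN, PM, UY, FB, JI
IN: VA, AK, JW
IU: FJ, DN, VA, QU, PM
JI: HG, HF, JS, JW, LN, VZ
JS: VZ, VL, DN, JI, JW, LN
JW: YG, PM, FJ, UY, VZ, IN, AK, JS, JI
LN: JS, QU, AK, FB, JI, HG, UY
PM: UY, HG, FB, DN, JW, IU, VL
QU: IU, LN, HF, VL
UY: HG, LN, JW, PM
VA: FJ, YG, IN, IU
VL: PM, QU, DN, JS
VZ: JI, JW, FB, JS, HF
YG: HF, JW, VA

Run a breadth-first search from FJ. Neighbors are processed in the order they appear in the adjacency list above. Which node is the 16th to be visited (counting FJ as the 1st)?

QU

Visit FJ; enqueue VA, JW, AK, IU → queue [VA, JW, AK, IU]
Visit VA; enqueue YG, IN → queue [JW, AK, IU, YG, IN]
Visit JW; enqueue PM, UY, VZ, JS, JI → queue [AK, IU, YG, IN, PM, UY, VZ, JS, JI]
Visit AK; enqueue LN, HF → queue [IU, YG, IN, PM, UY, VZ, JS, JI, LN, HF]
Visit IU; enqueue DN, QU → queue [YG, IN, PM, UY, VZ, JS, JI, LN, HF, DN, QU]
Visit YG → queue [IN, PM, UY, VZ, JS, JI, LN, HF, DN, QU]
Visit IN → queue [PM, UY, VZ, JS, JI, LN, HF, DN, QU]
Visit PM; enqueue HG, FB, VL → queue [UY, VZ, JS, JI, LN, HF, DN, QU, HG, FB, VL]
Visit UY → queue [VZ, JS, JI, LN, HF, DN, QU, HG, FB, VL]
Visit VZ → queue [JS, JI, LN, HF, DN, QU, HG, FB, VL]
Visit JS → queue [JI, LN, HF, DN, QU, HG, FB, VL]
Visit JI → queue [LN, HF, DN, QU, HG, FB, VL]
Visit LN → queue [HF, DN, QU, HG, FB, VL]
Visit HF → queue [DN, QU, HG, FB, VL]
Visit DN → queue [QU, HG, FB, VL]
Visit QU → queue [HG, FB, VL]
Visit HG → queue [FB, VL]
Visit FB → queue [VL]
Visit VL → queue []

Visit order: FJ, VA, JW, AK, IU, YG, IN, PM, UY, VZ, JS, JI, LN, HF, DN, QU, HG, FB, VL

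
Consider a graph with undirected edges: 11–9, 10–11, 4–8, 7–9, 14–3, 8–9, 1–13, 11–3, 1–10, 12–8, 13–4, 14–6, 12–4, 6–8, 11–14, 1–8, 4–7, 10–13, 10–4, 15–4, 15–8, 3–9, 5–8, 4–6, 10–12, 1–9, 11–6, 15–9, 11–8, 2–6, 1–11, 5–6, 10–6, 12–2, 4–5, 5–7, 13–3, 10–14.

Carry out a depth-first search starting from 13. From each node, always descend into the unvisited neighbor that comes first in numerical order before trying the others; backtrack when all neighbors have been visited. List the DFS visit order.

Visit 13
13 → 1
1 → 8
8 → 4
4 → 5
5 → 6
6 → 2
2 → 12
12 → 10
10 → 11
11 → 3
3 → 9
9 → 7
9 → 15
3 → 14

13 → 1 → 8 → 4 → 5 → 6 → 2 → 12 → 10 → 11 → 3 → 9 → 7 → 15 → 14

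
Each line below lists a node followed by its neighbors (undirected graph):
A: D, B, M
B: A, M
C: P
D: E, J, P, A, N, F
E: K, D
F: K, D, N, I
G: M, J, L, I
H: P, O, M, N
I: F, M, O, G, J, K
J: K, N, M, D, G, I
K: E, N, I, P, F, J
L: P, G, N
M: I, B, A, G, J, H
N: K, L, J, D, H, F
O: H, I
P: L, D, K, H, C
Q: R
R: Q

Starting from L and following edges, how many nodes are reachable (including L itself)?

16

BFS from L visits: L, P, N, G, K, H, D, C, J, F, M, I, E, O, A, B
Reachable nodes: 16 of 18 total.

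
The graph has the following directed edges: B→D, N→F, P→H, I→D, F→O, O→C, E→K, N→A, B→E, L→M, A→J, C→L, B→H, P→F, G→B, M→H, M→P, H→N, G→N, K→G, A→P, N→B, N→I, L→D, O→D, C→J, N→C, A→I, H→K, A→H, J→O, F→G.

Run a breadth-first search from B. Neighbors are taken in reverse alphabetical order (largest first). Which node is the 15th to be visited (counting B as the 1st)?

P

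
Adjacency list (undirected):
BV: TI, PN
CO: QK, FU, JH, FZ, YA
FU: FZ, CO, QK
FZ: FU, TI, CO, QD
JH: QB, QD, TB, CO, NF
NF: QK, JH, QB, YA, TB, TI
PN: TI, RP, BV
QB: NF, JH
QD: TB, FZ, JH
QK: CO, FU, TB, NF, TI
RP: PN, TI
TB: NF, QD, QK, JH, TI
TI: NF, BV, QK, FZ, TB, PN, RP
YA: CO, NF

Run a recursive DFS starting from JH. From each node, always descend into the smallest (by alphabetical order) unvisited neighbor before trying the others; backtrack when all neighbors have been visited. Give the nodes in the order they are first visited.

Visit JH
JH → CO
CO → FU
FU → FZ
FZ → QD
QD → TB
TB → NF
NF → QB
NF → QK
QK → TI
TI → BV
BV → PN
PN → RP
NF → YA

JH -> CO -> FU -> FZ -> QD -> TB -> NF -> QB -> QK -> TI -> BV -> PN -> RP -> YA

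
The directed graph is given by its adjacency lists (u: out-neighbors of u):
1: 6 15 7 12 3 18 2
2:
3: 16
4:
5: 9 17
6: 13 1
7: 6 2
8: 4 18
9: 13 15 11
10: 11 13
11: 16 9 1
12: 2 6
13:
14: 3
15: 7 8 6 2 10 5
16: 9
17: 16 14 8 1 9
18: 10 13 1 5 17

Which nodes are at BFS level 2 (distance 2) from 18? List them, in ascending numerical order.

Level 0: 18
Level 1: 1, 5, 10, 13, 17
Level 2: 2, 3, 6, 7, 8, 9, 11, 12, 14, 15, 16
Level 3: 4

2, 3, 6, 7, 8, 9, 11, 12, 14, 15, 16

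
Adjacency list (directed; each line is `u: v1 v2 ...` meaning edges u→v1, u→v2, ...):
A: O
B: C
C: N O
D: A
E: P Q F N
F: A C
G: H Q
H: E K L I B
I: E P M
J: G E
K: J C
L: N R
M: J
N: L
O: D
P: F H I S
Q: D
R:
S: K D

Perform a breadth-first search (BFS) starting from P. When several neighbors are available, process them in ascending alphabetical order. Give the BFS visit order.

P, F, H, I, S, A, C, B, E, K, L, M, D, O, N, Q, J, R, G

Visit P; enqueue F, H, I, S → queue [F, H, I, S]
Visit F; enqueue A, C → queue [H, I, S, A, C]
Visit H; enqueue B, E, K, L → queue [I, S, A, C, B, E, K, L]
Visit I; enqueue M → queue [S, A, C, B, E, K, L, M]
Visit S; enqueue D → queue [A, C, B, E, K, L, M, D]
Visit A; enqueue O → queue [C, B, E, K, L, M, D, O]
Visit C; enqueue N → queue [B, E, K, L, M, D, O, N]
Visit B → queue [E, K, L, M, D, O, N]
Visit E; enqueue Q → queue [K, L, M, D, O, N, Q]
Visit K; enqueue J → queue [L, M, D, O, N, Q, J]
Visit L; enqueue R → queue [M, D, O, N, Q, J, R]
Visit M → queue [D, O, N, Q, J, R]
Visit D → queue [O, N, Q, J, R]
Visit O → queue [N, Q, J, R]
Visit N → queue [Q, J, R]
Visit Q → queue [J, R]
Visit J; enqueue G → queue [R, G]
Visit R → queue [G]
Visit G → queue []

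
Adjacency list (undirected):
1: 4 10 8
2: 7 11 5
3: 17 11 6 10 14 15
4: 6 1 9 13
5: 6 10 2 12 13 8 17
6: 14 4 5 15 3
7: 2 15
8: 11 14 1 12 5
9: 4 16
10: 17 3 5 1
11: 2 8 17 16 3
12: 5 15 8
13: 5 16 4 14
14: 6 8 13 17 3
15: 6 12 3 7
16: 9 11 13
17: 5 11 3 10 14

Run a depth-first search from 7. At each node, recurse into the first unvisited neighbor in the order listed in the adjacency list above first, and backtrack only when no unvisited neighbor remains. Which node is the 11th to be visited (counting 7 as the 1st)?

Visit 7
7 → 2
2 → 11
11 → 8
8 → 14
14 → 6
6 → 4
4 → 1
1 → 10
10 → 17
17 → 5
5 → 12
12 → 15
15 → 3
5 → 13
13 → 16
16 → 9

Visit order: 7, 2, 11, 8, 14, 6, 4, 1, 10, 17, 5, 12, 15, 3, 13, 16, 9

5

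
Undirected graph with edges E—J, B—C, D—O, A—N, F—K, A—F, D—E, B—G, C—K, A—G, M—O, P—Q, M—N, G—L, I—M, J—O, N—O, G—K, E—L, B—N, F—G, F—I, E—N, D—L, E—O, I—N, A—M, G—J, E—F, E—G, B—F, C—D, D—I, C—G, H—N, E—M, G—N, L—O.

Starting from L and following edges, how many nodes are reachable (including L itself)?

BFS from L visits: L, D, E, G, O, C, I, F, J, M, N, A, B, K, H
Reachable nodes: 15 of 17 total.

15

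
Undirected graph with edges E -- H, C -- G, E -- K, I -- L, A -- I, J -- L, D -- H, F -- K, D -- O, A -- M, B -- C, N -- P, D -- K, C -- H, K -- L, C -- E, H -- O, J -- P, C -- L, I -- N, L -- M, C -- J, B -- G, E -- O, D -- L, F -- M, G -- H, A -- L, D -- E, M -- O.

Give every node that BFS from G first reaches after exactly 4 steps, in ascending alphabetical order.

Level 0: G
Level 1: B, C, H
Level 2: D, E, J, L, O
Level 3: A, I, K, M, P
Level 4: F, N

F, N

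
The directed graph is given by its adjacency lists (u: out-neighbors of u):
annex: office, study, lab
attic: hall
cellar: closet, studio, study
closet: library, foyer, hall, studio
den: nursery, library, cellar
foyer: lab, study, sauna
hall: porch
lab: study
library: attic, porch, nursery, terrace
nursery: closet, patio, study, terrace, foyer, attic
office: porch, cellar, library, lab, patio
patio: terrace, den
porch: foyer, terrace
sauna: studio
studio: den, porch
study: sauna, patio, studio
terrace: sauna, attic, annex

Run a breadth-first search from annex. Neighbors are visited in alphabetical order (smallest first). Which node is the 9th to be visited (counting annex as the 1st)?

Visit annex; enqueue lab, office, study → queue [lab, office, study]
Visit lab → queue [office, study]
Visit office; enqueue cellar, library, patio, porch → queue [study, cellar, library, patio, porch]
Visit study; enqueue sauna, studio → queue [cellar, library, patio, porch, sauna, studio]
Visit cellar; enqueue closet → queue [library, patio, porch, sauna, studio, closet]
Visit library; enqueue attic, nursery, terrace → queue [patio, porch, sauna, studio, closet, attic, nursery, terrace]
Visit patio; enqueue den → queue [porch, sauna, studio, closet, attic, nursery, terrace, den]
Visit porch; enqueue foyer → queue [sauna, studio, closet, attic, nursery, terrace, den, foyer]
Visit sauna → queue [studio, closet, attic, nursery, terrace, den, foyer]
Visit studio → queue [closet, attic, nursery, terrace, den, foyer]
Visit closet; enqueue hall → queue [attic, nursery, terrace, den, foyer, hall]
Visit attic → queue [nursery, terrace, den, foyer, hall]
Visit nursery → queue [terrace, den, foyer, hall]
Visit terrace → queue [den, foyer, hall]
Visit den → queue [foyer, hall]
Visit foyer → queue [hall]
Visit hall → queue []

Visit order: annex, lab, office, study, cellar, library, patio, porch, sauna, studio, closet, attic, nursery, terrace, den, foyer, hall

sauna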